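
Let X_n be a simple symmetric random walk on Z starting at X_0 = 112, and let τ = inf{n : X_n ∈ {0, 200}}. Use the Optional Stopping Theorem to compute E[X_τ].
E[X_τ] = 112

X_n is a martingale and τ is a bounded-mean stopping time (indeed τ is finite a.s. with bounded expectation since the walk is in a bounded region). By the OST, E[X_τ] = E[X_0] = 112. Equivalently: E[X_τ] = 200 · P(hit 200 first) + 0 · P(hit 0 first) = 200 · (112/200) = 112.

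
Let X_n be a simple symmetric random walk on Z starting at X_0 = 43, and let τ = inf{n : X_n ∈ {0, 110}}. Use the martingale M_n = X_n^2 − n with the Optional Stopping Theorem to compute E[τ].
E[τ] = 2881

M_n = X_n^2 − n is a martingale (since E[X_{n+1}^2 | F_n] = X_n^2 + 1). By OST (τ has finite mean in a bounded region), E[M_τ] = E[M_0] = X_0^2 − 0 = 43^2 = 1849. Also E[M_τ] = E[X_τ^2] − E[τ]. The walk exits at 0 or 110, with P(hit 110 first) = 43/110, so E[X_τ^2] = 110^2 · 43/110 + 0 = 4730. Thus E[τ] = E[X_τ^2] − E[M_τ] = 4730 − 1849 = 2881 = 43(110 − 43) = 2881.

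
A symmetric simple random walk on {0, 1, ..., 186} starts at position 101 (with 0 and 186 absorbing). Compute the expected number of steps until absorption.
E[τ | X_0 = 101] = 8585

Let v_k = E[τ | X_0 = k]. Boundary: v_0 = v_186 = 0. Recurrence: v_k = 1 + (v_{k-1} + v_{k+1})/2 for 1 ≤ k ≤ 185. The particular solution to v_k − (v_{k-1} + v_{k+1})/2 = 1 is v_k = −k^2. Adding homogeneous solution A + B k and matching boundaries gives v_k = k (186 − k). Substituting k = 101: v_101 = 101 · 85 = 8585.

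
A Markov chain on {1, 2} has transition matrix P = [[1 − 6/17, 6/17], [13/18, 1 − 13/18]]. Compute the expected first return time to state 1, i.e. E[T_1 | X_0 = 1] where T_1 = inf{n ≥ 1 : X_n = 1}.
E[T_1 | X_0 = 1] = 1/π_1 = 329/221

For an irreducible recurrent Markov chain with stationary distribution π, E[T_i | X_0 = i] = 1/π_i (Kac's formula). Here π_1 = (13/18)/(6/17 + 13/18) = (13/18)/(329/306) = 221/329, so E[T_1 | X_0 = 1] = 1/π_1 = (6/17 + 13/18)/(13/18) = (329/306)/(13/18) = 329/221.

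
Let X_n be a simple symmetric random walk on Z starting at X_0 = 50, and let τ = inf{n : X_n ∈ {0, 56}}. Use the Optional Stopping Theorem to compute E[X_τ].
E[X_τ] = 50

X_n is a martingale and τ is a bounded-mean stopping time (indeed τ is finite a.s. with bounded expectation since the walk is in a bounded region). By the OST, E[X_τ] = E[X_0] = 50. Equivalently: E[X_τ] = 56 · P(hit 56 first) + 0 · P(hit 0 first) = 56 · (50/56) = 50.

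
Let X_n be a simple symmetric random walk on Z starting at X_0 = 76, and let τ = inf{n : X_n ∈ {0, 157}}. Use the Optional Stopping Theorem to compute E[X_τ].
E[X_τ] = 76

X_n is a martingale and τ is a bounded-mean stopping time (indeed τ is finite a.s. with bounded expectation since the walk is in a bounded region). By the OST, E[X_τ] = E[X_0] = 76. Equivalently: E[X_τ] = 157 · P(hit 157 first) + 0 · P(hit 0 first) = 157 · (76/157) = 76.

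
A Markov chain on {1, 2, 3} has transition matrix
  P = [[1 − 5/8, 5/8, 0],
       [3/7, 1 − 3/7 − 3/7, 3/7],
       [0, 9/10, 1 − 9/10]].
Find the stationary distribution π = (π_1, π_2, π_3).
π = (72/227, 105/227, 50/227)

This is a birth-death chain on three states, which satisfies detailed balance: π_1 · P_{12} = π_2 · P_{21} and π_2 · P_{23} = π_3 · P_{32}.
From π_1 · 5/8 = π_2 · 3/7: π_2/π_1 = (5/8)/(3/7) = 35/24.
From π_2 · 3/7 = π_3 · 9/10: π_3/π_2 = (3/7)/(9/10) = 10/21.
Take π_1 proportional to 1; then unnormalized π = (1, 35/24, 25/36). Normalize by dividing by the sum 227/72:
  π = (72/227, 105/227, 50/227).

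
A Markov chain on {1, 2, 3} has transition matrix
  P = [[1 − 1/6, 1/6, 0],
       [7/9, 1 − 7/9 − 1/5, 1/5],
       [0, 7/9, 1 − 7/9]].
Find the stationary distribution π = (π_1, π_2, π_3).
π = (245/311, 105/622, 27/622)

This is a birth-death chain on three states, which satisfies detailed balance: π_1 · P_{12} = π_2 · P_{21} and π_2 · P_{23} = π_3 · P_{32}.
From π_1 · 1/6 = π_2 · 7/9: π_2/π_1 = (1/6)/(7/9) = 3/14.
From π_2 · 1/5 = π_3 · 7/9: π_3/π_2 = (1/5)/(7/9) = 9/35.
Take π_1 proportional to 1; then unnormalized π = (1, 3/14, 27/490). Normalize by dividing by the sum 311/245:
  π = (245/311, 105/622, 27/622).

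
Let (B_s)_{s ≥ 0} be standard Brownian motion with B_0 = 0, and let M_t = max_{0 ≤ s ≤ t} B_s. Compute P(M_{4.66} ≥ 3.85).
P(M_{4.66} ≥ 3.85) = 2·P(B_{4.66} ≥ 3.85) = 2(1 − Φ(3.85/√4.66)) ≈ 0.0745

By the reflection principle for Brownian motion, P(M_t ≥ a) = 2 · P(B_t ≥ a) for a ≥ 0. Since B_t ~ N(0, t), P(B_t ≥ 3.85) = 1 − Φ(3.85/√t) = 1 − Φ(3.85/√4.66) = 1 − Φ(1.7835). So
  P(M_{4.66} ≥ 3.85) = 2(1 − Φ(1.7835)) ≈ 0.0745.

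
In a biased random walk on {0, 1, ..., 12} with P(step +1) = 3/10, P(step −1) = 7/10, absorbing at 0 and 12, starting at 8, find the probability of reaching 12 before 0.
P(hit 12 before 0) = (1 − (7/3)^8) / (1 − (7/3)^12) = 201042/5965843

Let u_k denote P(reach 12 before 0 | start at k). Boundary: u_0 = 0, u_12 = 1. Recurrence: u_k = 3/10·u_{k+1} + 7/10·u_{k-1} for 1 ≤ k ≤ 11. Try u_k = A + B·r^k with r = q/p = (7/10)/(3/10) = 7/3. Substitution satisfies the recurrence; boundary conditions give:
  u_k = (1 − r^k) / (1 − r^N) = (1 − (7/3)^8) / (1 − (7/3)^12) = 201042/5965843.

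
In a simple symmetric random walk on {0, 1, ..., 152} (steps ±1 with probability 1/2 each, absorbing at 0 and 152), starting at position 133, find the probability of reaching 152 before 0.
P(hit 152 before 0) = 133/152 = 7/8

Let u_k = P(hit 152 before 0 | start at k). Then u_0 = 0, u_152 = 1, and u_k = u_{k-1}/2 + u_{k+1}/2 for 1 ≤ k ≤ 151. This harmonic recurrence is solved by u_k = k/152, giving u_133 = 133/152 = 7/8.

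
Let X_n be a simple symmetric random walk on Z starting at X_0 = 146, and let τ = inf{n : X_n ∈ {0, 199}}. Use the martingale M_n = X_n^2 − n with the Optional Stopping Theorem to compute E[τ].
E[τ] = 7738

M_n = X_n^2 − n is a martingale (since E[X_{n+1}^2 | F_n] = X_n^2 + 1). By OST (τ has finite mean in a bounded region), E[M_τ] = E[M_0] = X_0^2 − 0 = 146^2 = 21316. Also E[M_τ] = E[X_τ^2] − E[τ]. The walk exits at 0 or 199, with P(hit 199 first) = 146/199, so E[X_τ^2] = 199^2 · 146/199 + 0 = 29054. Thus E[τ] = E[X_τ^2] − E[M_τ] = 29054 − 21316 = 7738 = 146(199 − 146) = 7738.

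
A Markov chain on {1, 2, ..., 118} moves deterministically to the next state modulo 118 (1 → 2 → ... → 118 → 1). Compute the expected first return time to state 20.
E[T_20 | X_0 = 20] = 118

The chain cycles deterministically, so starting at state 20 it returns in exactly 118 steps. Equivalently, the stationary distribution is uniform π_j = 1/118 for every state j, so by Kac's formula E[T_20] = 1/π_20 = 118.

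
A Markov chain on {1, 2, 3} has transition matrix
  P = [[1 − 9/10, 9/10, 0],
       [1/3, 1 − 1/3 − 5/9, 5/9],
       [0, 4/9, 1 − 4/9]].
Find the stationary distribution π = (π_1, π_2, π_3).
π = (40/283, 108/283, 135/283)

This is a birth-death chain on three states, which satisfies detailed balance: π_1 · P_{12} = π_2 · P_{21} and π_2 · P_{23} = π_3 · P_{32}.
From π_1 · 9/10 = π_2 · 1/3: π_2/π_1 = (9/10)/(1/3) = 27/10.
From π_2 · 5/9 = π_3 · 4/9: π_3/π_2 = (5/9)/(4/9) = 5/4.
Take π_1 proportional to 1; then unnormalized π = (1, 27/10, 27/8). Normalize by dividing by the sum 283/40:
  π = (40/283, 108/283, 135/283).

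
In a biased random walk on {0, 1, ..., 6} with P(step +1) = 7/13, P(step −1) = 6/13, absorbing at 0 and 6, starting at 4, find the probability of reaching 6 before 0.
P(hit 6 before 0) = (1 − (6/7)^4) / (1 − (6/7)^6) = 4165/5461

Let u_k denote P(reach 6 before 0 | start at k). Boundary: u_0 = 0, u_6 = 1. Recurrence: u_k = 7/13·u_{k+1} + 6/13·u_{k-1} for 1 ≤ k ≤ 5. Try u_k = A + B·r^k with r = q/p = (6/13)/(7/13) = 6/7. Substitution satisfies the recurrence; boundary conditions give:
  u_k = (1 − r^k) / (1 − r^N) = (1 − (6/7)^4) / (1 − (6/7)^6) = 4165/5461.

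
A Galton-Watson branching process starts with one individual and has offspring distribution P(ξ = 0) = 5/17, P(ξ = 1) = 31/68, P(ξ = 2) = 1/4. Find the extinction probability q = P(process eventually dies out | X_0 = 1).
q = 1

Mean offspring μ = 0·5/17 + 1·31/68 + 2·1/4 = 65/68 ≤ 1. For μ ≤ 1 with offspring not concentrated at 1, the Galton-Watson process goes extinct almost surely, so q = 1.
(Algebraic check: The pgf is f(s) = 5/17 + 31/68·s + 1/4·s². The extinction probability q is the smallest fixed point of f in [0, 1]. Setting s = f(s):
  1/4·s² + (31/68 − 1)·s + 5/17 = 0
  1/4·s² − (5/17 + 1/4)·s + 5/17 = 0
which factors as (s − 1)·(1/4·s − 5/17) = 0, giving roots s = 1 and s = (5/17)/(1/4) = 20/17. Since 20/17 ≥ 1, the smallest root in [0, 1] is s = 1.)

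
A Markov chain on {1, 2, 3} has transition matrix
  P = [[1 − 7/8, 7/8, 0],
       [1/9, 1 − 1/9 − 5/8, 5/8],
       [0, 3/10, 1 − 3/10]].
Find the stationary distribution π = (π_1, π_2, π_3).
π = (32/809, 252/809, 525/809)

This is a birth-death chain on three states, which satisfies detailed balance: π_1 · P_{12} = π_2 · P_{21} and π_2 · P_{23} = π_3 · P_{32}.
From π_1 · 7/8 = π_2 · 1/9: π_2/π_1 = (7/8)/(1/9) = 63/8.
From π_2 · 5/8 = π_3 · 3/10: π_3/π_2 = (5/8)/(3/10) = 25/12.
Take π_1 proportional to 1; then unnormalized π = (1, 63/8, 525/32). Normalize by dividing by the sum 809/32:
  π = (32/809, 252/809, 525/809).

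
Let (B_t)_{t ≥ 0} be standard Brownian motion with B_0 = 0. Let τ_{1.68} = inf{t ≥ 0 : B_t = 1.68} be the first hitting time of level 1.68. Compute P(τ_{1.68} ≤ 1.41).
P(τ_{1.68} ≤ 1.41) = 2(1 − Φ(1.68/√1.41)) = 2(1 − Φ(1.4148)) ≈ 0.1571

By the reflection principle for standard BM, P(τ_b ≤ t) = 2 · P(B_t ≥ b). Since B_t ~ N(0, t), P(B_t ≥ 1.68) = 1 − Φ(1.68/√t) = 1 − Φ(1.68/√1.41) = 1 − Φ(1.4148) ≈ 0.07856. Doubling: P(τ_{1.68} ≤ 1.41) ≈ 2 · 0.07856 = 0.15712 ≈ 0.1571.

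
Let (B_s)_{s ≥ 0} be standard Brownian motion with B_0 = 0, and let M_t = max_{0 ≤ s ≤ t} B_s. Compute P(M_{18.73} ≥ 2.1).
P(M_{18.73} ≥ 2.1) = 2·P(B_{18.73} ≥ 2.1) = 2(1 − Φ(2.1/√18.73)) ≈ 0.6275

By the reflection principle for Brownian motion, P(M_t ≥ a) = 2 · P(B_t ≥ a) for a ≥ 0. Since B_t ~ N(0, t), P(B_t ≥ 2.1) = 1 − Φ(2.1/√t) = 1 − Φ(2.1/√18.73) = 1 − Φ(0.4852). So
  P(M_{18.73} ≥ 2.1) = 2(1 − Φ(0.4852)) ≈ 0.6275.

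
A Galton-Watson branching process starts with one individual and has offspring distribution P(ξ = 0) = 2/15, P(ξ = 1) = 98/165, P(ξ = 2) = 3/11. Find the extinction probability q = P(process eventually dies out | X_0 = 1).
q = 22/45

The pgf is f(s) = 2/15 + 98/165·s + 3/11·s². The extinction probability q is the smallest fixed point of f in [0, 1]. Setting s = f(s):
  3/11·s² + (98/165 − 1)·s + 2/15 = 0
  3/11·s² − (2/15 + 3/11)·s + 2/15 = 0
which factors as (s − 1)·(3/11·s − 2/15) = 0, giving roots s = 1 and s = (2/15)/(3/11) = 22/45.
Mean offspring μ = 98/165 + 2·3/11 = 188/165 > 1 (supercritical), so q < 1. The extinction probability is the smaller root: q = (2/15)/(3/11) = 22/45.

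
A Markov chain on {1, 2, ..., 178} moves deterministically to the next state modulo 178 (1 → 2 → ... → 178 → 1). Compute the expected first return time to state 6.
E[T_6 | X_0 = 6] = 178

The chain cycles deterministically, so starting at state 6 it returns in exactly 178 steps. Equivalently, the stationary distribution is uniform π_j = 1/178 for every state j, so by Kac's formula E[T_6] = 1/π_6 = 178.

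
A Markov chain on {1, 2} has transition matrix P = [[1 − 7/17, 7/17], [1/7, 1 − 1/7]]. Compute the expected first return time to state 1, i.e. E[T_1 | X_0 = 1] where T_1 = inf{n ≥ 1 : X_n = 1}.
E[T_1 | X_0 = 1] = 1/π_1 = 66/17

For an irreducible recurrent Markov chain with stationary distribution π, E[T_i | X_0 = i] = 1/π_i (Kac's formula). Here π_1 = (1/7)/(7/17 + 1/7) = (1/7)/(66/119) = 17/66, so E[T_1 | X_0 = 1] = 1/π_1 = (7/17 + 1/7)/(1/7) = (66/119)/(1/7) = 66/17.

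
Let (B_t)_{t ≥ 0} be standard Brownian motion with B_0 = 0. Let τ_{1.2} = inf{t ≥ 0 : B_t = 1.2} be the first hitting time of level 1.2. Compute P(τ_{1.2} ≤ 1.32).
P(τ_{1.2} ≤ 1.32) = 2(1 − Φ(1.2/√1.32)) = 2(1 − Φ(1.0445)) ≈ 0.2963

By the reflection principle for standard BM, P(τ_b ≤ t) = 2 · P(B_t ≥ b). Since B_t ~ N(0, t), P(B_t ≥ 1.2) = 1 − Φ(1.2/√t) = 1 − Φ(1.2/√1.32) = 1 − Φ(1.0445) ≈ 0.14813. Doubling: P(τ_{1.2} ≤ 1.32) ≈ 2 · 0.14813 = 0.29626 ≈ 0.2963.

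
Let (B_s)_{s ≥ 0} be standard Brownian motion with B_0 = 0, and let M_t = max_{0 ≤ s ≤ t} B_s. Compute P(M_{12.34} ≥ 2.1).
P(M_{12.34} ≥ 2.1) = 2·P(B_{12.34} ≥ 2.1) = 2(1 − Φ(2.1/√12.34)) ≈ 0.5500

By the reflection principle for Brownian motion, P(M_t ≥ a) = 2 · P(B_t ≥ a) for a ≥ 0. Since B_t ~ N(0, t), P(B_t ≥ 2.1) = 1 − Φ(2.1/√t) = 1 − Φ(2.1/√12.34) = 1 − Φ(0.5978). So
  P(M_{12.34} ≥ 2.1) = 2(1 − Φ(0.5978)) ≈ 0.5500.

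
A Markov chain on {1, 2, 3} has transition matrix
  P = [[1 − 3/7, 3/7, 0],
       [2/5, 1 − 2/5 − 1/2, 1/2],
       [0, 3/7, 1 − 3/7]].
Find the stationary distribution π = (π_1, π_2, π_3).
π = (28/93, 10/31, 35/93)

This is a birth-death chain on three states, which satisfies detailed balance: π_1 · P_{12} = π_2 · P_{21} and π_2 · P_{23} = π_3 · P_{32}.
From π_1 · 3/7 = π_2 · 2/5: π_2/π_1 = (3/7)/(2/5) = 15/14.
From π_2 · 1/2 = π_3 · 3/7: π_3/π_2 = (1/2)/(3/7) = 7/6.
Take π_1 proportional to 1; then unnormalized π = (1, 15/14, 5/4). Normalize by dividing by the sum 93/28:
  π = (28/93, 10/31, 35/93).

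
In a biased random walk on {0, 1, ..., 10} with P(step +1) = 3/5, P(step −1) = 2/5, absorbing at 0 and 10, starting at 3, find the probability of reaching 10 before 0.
P(hit 10 before 0) = (1 − (2/3)^3) / (1 − (2/3)^10) = 41553/58025

Let u_k denote P(reach 10 before 0 | start at k). Boundary: u_0 = 0, u_10 = 1. Recurrence: u_k = 3/5·u_{k+1} + 2/5·u_{k-1} for 1 ≤ k ≤ 9. Try u_k = A + B·r^k with r = q/p = (2/5)/(3/5) = 2/3. Substitution satisfies the recurrence; boundary conditions give:
  u_k = (1 − r^k) / (1 − r^N) = (1 − (2/3)^3) / (1 − (2/3)^10) = 41553/58025.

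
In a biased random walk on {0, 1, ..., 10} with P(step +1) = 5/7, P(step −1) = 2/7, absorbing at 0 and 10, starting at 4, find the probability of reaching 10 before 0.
P(hit 10 before 0) = (1 − (2/5)^4) / (1 − (2/5)^10) = 453125/464981

Let u_k denote P(reach 10 before 0 | start at k). Boundary: u_0 = 0, u_10 = 1. Recurrence: u_k = 5/7·u_{k+1} + 2/7·u_{k-1} for 1 ≤ k ≤ 9. Try u_k = A + B·r^k with r = q/p = (2/7)/(5/7) = 2/5. Substitution satisfies the recurrence; boundary conditions give:
  u_k = (1 − r^k) / (1 − r^N) = (1 − (2/5)^4) / (1 − (2/5)^10) = 453125/464981.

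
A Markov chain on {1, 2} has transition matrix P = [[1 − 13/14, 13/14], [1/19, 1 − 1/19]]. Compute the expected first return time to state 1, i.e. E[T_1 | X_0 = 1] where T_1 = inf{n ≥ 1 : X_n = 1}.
E[T_1 | X_0 = 1] = 1/π_1 = 261/14

For an irreducible recurrent Markov chain with stationary distribution π, E[T_i | X_0 = i] = 1/π_i (Kac's formula). Here π_1 = (1/19)/(13/14 + 1/19) = (1/19)/(261/266) = 14/261, so E[T_1 | X_0 = 1] = 1/π_1 = (13/14 + 1/19)/(1/19) = (261/266)/(1/19) = 261/14.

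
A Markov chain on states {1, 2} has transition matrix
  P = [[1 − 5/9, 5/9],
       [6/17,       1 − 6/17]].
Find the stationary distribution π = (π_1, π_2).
π_1 = 54/139, π_2 = 85/139

Solve πP = π with π_1 + π_2 = 1. From πP = π: π_1 · (1 − 5/9) + π_2 · 6/17 = π_1 ⇒ π_2 · 6/17 = π_1 · 5/9 ⇒ π_2/π_1 = (5/9)/(6/17) = 85/54. Together with π_1 + π_2 = 1:
  π_1 = (6/17)/(5/9 + 6/17) = (6/17)/(139/153) = 54/139,
  π_2 = (5/9)/(5/9 + 6/17) = (5/9)/(139/153) = 85/139.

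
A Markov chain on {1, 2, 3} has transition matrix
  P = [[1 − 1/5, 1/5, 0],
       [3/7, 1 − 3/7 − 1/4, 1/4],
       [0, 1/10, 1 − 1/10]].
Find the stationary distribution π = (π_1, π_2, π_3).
π = (30/79, 14/79, 35/79)

This is a birth-death chain on three states, which satisfies detailed balance: π_1 · P_{12} = π_2 · P_{21} and π_2 · P_{23} = π_3 · P_{32}.
From π_1 · 1/5 = π_2 · 3/7: π_2/π_1 = (1/5)/(3/7) = 7/15.
From π_2 · 1/4 = π_3 · 1/10: π_3/π_2 = (1/4)/(1/10) = 5/2.
Take π_1 proportional to 1; then unnormalized π = (1, 7/15, 7/6). Normalize by dividing by the sum 79/30:
  π = (30/79, 14/79, 35/79).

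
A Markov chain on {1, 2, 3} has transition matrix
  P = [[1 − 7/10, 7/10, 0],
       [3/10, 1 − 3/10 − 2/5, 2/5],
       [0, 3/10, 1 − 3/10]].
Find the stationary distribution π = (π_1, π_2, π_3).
π = (9/58, 21/58, 14/29)

This is a birth-death chain on three states, which satisfies detailed balance: π_1 · P_{12} = π_2 · P_{21} and π_2 · P_{23} = π_3 · P_{32}.
From π_1 · 7/10 = π_2 · 3/10: π_2/π_1 = (7/10)/(3/10) = 7/3.
From π_2 · 2/5 = π_3 · 3/10: π_3/π_2 = (2/5)/(3/10) = 4/3.
Take π_1 proportional to 1; then unnormalized π = (1, 7/3, 28/9). Normalize by dividing by the sum 58/9:
  π = (9/58, 21/58, 14/29).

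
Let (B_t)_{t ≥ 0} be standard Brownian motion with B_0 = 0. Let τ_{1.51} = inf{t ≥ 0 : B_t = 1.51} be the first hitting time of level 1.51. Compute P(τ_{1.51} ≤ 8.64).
P(τ_{1.51} ≤ 8.64) = 2(1 − Φ(1.51/√8.64)) = 2(1 − Φ(0.5137)) ≈ 0.6075

By the reflection principle for standard BM, P(τ_b ≤ t) = 2 · P(B_t ≥ b). Since B_t ~ N(0, t), P(B_t ≥ 1.51) = 1 − Φ(1.51/√t) = 1 − Φ(1.51/√8.64) = 1 − Φ(0.5137) ≈ 0.30373. Doubling: P(τ_{1.51} ≤ 8.64) ≈ 2 · 0.30373 = 0.60746 ≈ 0.6075.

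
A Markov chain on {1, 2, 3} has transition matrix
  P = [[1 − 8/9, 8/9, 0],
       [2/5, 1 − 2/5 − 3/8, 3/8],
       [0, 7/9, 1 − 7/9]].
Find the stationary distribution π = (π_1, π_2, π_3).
π = (126/541, 280/541, 135/541)

This is a birth-death chain on three states, which satisfies detailed balance: π_1 · P_{12} = π_2 · P_{21} and π_2 · P_{23} = π_3 · P_{32}.
From π_1 · 8/9 = π_2 · 2/5: π_2/π_1 = (8/9)/(2/5) = 20/9.
From π_2 · 3/8 = π_3 · 7/9: π_3/π_2 = (3/8)/(7/9) = 27/56.
Take π_1 proportional to 1; then unnormalized π = (1, 20/9, 15/14). Normalize by dividing by the sum 541/126:
  π = (126/541, 280/541, 135/541).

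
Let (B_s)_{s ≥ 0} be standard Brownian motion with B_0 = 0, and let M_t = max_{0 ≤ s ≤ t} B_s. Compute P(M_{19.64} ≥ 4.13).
P(M_{19.64} ≥ 4.13) = 2·P(B_{19.64} ≥ 4.13) = 2(1 − Φ(4.13/√19.64)) ≈ 0.3514

By the reflection principle for Brownian motion, P(M_t ≥ a) = 2 · P(B_t ≥ a) for a ≥ 0. Since B_t ~ N(0, t), P(B_t ≥ 4.13) = 1 − Φ(4.13/√t) = 1 − Φ(4.13/√19.64) = 1 − Φ(0.9319). So
  P(M_{19.64} ≥ 4.13) = 2(1 − Φ(0.9319)) ≈ 0.3514.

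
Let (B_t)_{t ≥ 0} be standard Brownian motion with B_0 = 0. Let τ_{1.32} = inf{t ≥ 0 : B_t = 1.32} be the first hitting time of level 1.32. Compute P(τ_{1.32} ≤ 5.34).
P(τ_{1.32} ≤ 5.34) = 2(1 − Φ(1.32/√5.34)) = 2(1 − Φ(0.5712)) ≈ 0.5679

By the reflection principle for standard BM, P(τ_b ≤ t) = 2 · P(B_t ≥ b). Since B_t ~ N(0, t), P(B_t ≥ 1.32) = 1 − Φ(1.32/√t) = 1 − Φ(1.32/√5.34) = 1 − Φ(0.5712) ≈ 0.28393. Doubling: P(τ_{1.32} ≤ 5.34) ≈ 2 · 0.28393 = 0.56786 ≈ 0.5679.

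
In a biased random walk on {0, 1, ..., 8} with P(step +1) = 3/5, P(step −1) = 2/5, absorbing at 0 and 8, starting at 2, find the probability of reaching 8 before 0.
P(hit 8 before 0) = (1 − (2/3)^2) / (1 − (2/3)^8) = 729/1261

Let u_k denote P(reach 8 before 0 | start at k). Boundary: u_0 = 0, u_8 = 1. Recurrence: u_k = 3/5·u_{k+1} + 2/5·u_{k-1} for 1 ≤ k ≤ 7. Try u_k = A + B·r^k with r = q/p = (2/5)/(3/5) = 2/3. Substitution satisfies the recurrence; boundary conditions give:
  u_k = (1 − r^k) / (1 − r^N) = (1 − (2/3)^2) / (1 − (2/3)^8) = 729/1261.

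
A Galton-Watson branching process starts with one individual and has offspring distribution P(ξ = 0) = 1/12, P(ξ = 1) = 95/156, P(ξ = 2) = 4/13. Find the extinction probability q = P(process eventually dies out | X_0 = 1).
q = 13/48

The pgf is f(s) = 1/12 + 95/156·s + 4/13·s². The extinction probability q is the smallest fixed point of f in [0, 1]. Setting s = f(s):
  4/13·s² + (95/156 − 1)·s + 1/12 = 0
  4/13·s² − (1/12 + 4/13)·s + 1/12 = 0
which factors as (s − 1)·(4/13·s − 1/12) = 0, giving roots s = 1 and s = (1/12)/(4/13) = 13/48.
Mean offspring μ = 95/156 + 2·4/13 = 191/156 > 1 (supercritical), so q < 1. The extinction probability is the smaller root: q = (1/12)/(4/13) = 13/48.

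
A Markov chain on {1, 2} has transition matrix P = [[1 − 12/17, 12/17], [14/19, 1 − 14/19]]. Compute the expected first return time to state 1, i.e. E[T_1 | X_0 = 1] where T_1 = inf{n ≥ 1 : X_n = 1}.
E[T_1 | X_0 = 1] = 1/π_1 = 233/119

For an irreducible recurrent Markov chain with stationary distribution π, E[T_i | X_0 = i] = 1/π_i (Kac's formula). Here π_1 = (14/19)/(12/17 + 14/19) = (14/19)/(466/323) = 119/233, so E[T_1 | X_0 = 1] = 1/π_1 = (12/17 + 14/19)/(14/19) = (466/323)/(14/19) = 233/119.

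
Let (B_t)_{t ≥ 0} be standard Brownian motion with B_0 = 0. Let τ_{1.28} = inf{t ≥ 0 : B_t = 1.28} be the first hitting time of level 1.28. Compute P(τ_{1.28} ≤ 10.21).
P(τ_{1.28} ≤ 10.21) = 2(1 − Φ(1.28/√10.21)) = 2(1 − Φ(0.4006)) ≈ 0.6887

By the reflection principle for standard BM, P(τ_b ≤ t) = 2 · P(B_t ≥ b). Since B_t ~ N(0, t), P(B_t ≥ 1.28) = 1 − Φ(1.28/√t) = 1 − Φ(1.28/√10.21) = 1 − Φ(0.4006) ≈ 0.34436. Doubling: P(τ_{1.28} ≤ 10.21) ≈ 2 · 0.34436 = 0.68872 ≈ 0.6887.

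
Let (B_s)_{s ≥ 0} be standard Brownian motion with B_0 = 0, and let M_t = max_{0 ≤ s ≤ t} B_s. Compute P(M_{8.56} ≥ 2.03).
P(M_{8.56} ≥ 2.03) = 2·P(B_{8.56} ≥ 2.03) = 2(1 − Φ(2.03/√8.56)) ≈ 0.4878

By the reflection principle for Brownian motion, P(M_t ≥ a) = 2 · P(B_t ≥ a) for a ≥ 0. Since B_t ~ N(0, t), P(B_t ≥ 2.03) = 1 − Φ(2.03/√t) = 1 − Φ(2.03/√8.56) = 1 − Φ(0.6938). So
  P(M_{8.56} ≥ 2.03) = 2(1 − Φ(0.6938)) ≈ 0.4878.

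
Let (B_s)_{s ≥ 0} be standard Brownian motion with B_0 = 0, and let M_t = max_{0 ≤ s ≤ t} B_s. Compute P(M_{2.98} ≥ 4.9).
P(M_{2.98} ≥ 4.9) = 2·P(B_{2.98} ≥ 4.9) = 2(1 − Φ(4.9/√2.98)) ≈ 0.0045

By the reflection principle for Brownian motion, P(M_t ≥ a) = 2 · P(B_t ≥ a) for a ≥ 0. Since B_t ~ N(0, t), P(B_t ≥ 4.9) = 1 − Φ(4.9/√t) = 1 − Φ(4.9/√2.98) = 1 − Φ(2.8385). So
  P(M_{2.98} ≥ 4.9) = 2(1 − Φ(2.8385)) ≈ 0.0045.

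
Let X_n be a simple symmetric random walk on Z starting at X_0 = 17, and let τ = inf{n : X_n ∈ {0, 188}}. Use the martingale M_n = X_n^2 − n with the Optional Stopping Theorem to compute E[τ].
E[τ] = 2907

M_n = X_n^2 − n is a martingale (since E[X_{n+1}^2 | F_n] = X_n^2 + 1). By OST (τ has finite mean in a bounded region), E[M_τ] = E[M_0] = X_0^2 − 0 = 17^2 = 289. Also E[M_τ] = E[X_τ^2] − E[τ]. The walk exits at 0 or 188, with P(hit 188 first) = 17/188, so E[X_τ^2] = 188^2 · 17/188 + 0 = 3196. Thus E[τ] = E[X_τ^2] − E[M_τ] = 3196 − 289 = 2907 = 17(188 − 17) = 2907.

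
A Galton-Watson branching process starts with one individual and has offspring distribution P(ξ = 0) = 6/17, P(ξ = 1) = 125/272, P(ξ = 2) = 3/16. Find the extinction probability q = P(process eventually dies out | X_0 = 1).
q = 1

Mean offspring μ = 0·6/17 + 1·125/272 + 2·3/16 = 227/272 ≤ 1. For μ ≤ 1 with offspring not concentrated at 1, the Galton-Watson process goes extinct almost surely, so q = 1.
(Algebraic check: The pgf is f(s) = 6/17 + 125/272·s + 3/16·s². The extinction probability q is the smallest fixed point of f in [0, 1]. Setting s = f(s):
  3/16·s² + (125/272 − 1)·s + 6/17 = 0
  3/16·s² − (6/17 + 3/16)·s + 6/17 = 0
which factors as (s − 1)·(3/16·s − 6/17) = 0, giving roots s = 1 and s = (6/17)/(3/16) = 32/17. Since 32/17 ≥ 1, the smallest root in [0, 1] is s = 1.)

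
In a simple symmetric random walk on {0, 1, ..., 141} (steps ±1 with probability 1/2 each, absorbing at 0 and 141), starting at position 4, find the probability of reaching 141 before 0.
P(hit 141 before 0) = 4/141

Let u_k = P(hit 141 before 0 | start at k). Then u_0 = 0, u_141 = 1, and u_k = u_{k-1}/2 + u_{k+1}/2 for 1 ≤ k ≤ 140. This harmonic recurrence is solved by u_k = k/141, giving u_4 = 4/141.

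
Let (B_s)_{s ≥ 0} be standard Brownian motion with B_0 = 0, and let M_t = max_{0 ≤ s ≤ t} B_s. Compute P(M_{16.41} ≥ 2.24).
P(M_{16.41} ≥ 2.24) = 2·P(B_{16.41} ≥ 2.24) = 2(1 − Φ(2.24/√16.41)) ≈ 0.5803

By the reflection principle for Brownian motion, P(M_t ≥ a) = 2 · P(B_t ≥ a) for a ≥ 0. Since B_t ~ N(0, t), P(B_t ≥ 2.24) = 1 − Φ(2.24/√t) = 1 − Φ(2.24/√16.41) = 1 − Φ(0.5530). So
  P(M_{16.41} ≥ 2.24) = 2(1 − Φ(0.5530)) ≈ 0.5803.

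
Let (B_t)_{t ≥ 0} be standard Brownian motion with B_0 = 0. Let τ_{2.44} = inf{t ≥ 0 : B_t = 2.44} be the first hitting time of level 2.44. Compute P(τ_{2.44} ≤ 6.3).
P(τ_{2.44} ≤ 6.3) = 2(1 − Φ(2.44/√6.3)) = 2(1 − Φ(0.9721)) ≈ 0.3310

By the reflection principle for standard BM, P(τ_b ≤ t) = 2 · P(B_t ≥ b). Since B_t ~ N(0, t), P(B_t ≥ 2.44) = 1 − Φ(2.44/√t) = 1 − Φ(2.44/√6.3) = 1 − Φ(0.9721) ≈ 0.16550. Doubling: P(τ_{2.44} ≤ 6.3) ≈ 2 · 0.16550 = 0.33100 ≈ 0.3310.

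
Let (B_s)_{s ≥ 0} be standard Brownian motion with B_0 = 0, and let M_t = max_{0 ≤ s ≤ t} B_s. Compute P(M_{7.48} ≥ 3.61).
P(M_{7.48} ≥ 3.61) = 2·P(B_{7.48} ≥ 3.61) = 2(1 − Φ(3.61/√7.48)) ≈ 0.1869

By the reflection principle for Brownian motion, P(M_t ≥ a) = 2 · P(B_t ≥ a) for a ≥ 0. Since B_t ~ N(0, t), P(B_t ≥ 3.61) = 1 − Φ(3.61/√t) = 1 − Φ(3.61/√7.48) = 1 − Φ(1.3199). So
  P(M_{7.48} ≥ 3.61) = 2(1 − Φ(1.3199)) ≈ 0.1869.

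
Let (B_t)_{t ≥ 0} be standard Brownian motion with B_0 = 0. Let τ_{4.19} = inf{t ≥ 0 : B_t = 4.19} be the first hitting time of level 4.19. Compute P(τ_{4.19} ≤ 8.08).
P(τ_{4.19} ≤ 8.08) = 2(1 − Φ(4.19/√8.08)) = 2(1 − Φ(1.4740)) ≈ 0.1405

By the reflection principle for standard BM, P(τ_b ≤ t) = 2 · P(B_t ≥ b). Since B_t ~ N(0, t), P(B_t ≥ 4.19) = 1 − Φ(4.19/√t) = 1 − Φ(4.19/√8.08) = 1 − Φ(1.4740) ≈ 0.07024. Doubling: P(τ_{4.19} ≤ 8.08) ≈ 2 · 0.07024 = 0.14048 ≈ 0.1405.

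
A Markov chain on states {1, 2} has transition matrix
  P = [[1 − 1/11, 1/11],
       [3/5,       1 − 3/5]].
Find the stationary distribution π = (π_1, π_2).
π_1 = 33/38, π_2 = 5/38

Solve πP = π with π_1 + π_2 = 1. From πP = π: π_1 · (1 − 1/11) + π_2 · 3/5 = π_1 ⇒ π_2 · 3/5 = π_1 · 1/11 ⇒ π_2/π_1 = (1/11)/(3/5) = 5/33. Together with π_1 + π_2 = 1:
  π_1 = (3/5)/(1/11 + 3/5) = (3/5)/(38/55) = 33/38,
  π_2 = (1/11)/(1/11 + 3/5) = (1/11)/(38/55) = 5/38.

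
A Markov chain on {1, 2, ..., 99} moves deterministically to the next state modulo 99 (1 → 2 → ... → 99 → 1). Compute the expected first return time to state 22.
E[T_22 | X_0 = 22] = 99

The chain cycles deterministically, so starting at state 22 it returns in exactly 99 steps. Equivalently, the stationary distribution is uniform π_j = 1/99 for every state j, so by Kac's formula E[T_22] = 1/π_22 = 99.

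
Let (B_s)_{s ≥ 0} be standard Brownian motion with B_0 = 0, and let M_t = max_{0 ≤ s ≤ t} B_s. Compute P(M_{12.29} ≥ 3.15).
P(M_{12.29} ≥ 3.15) = 2·P(B_{12.29} ≥ 3.15) = 2(1 − Φ(3.15/√12.29)) ≈ 0.3689

By the reflection principle for Brownian motion, P(M_t ≥ a) = 2 · P(B_t ≥ a) for a ≥ 0. Since B_t ~ N(0, t), P(B_t ≥ 3.15) = 1 − Φ(3.15/√t) = 1 − Φ(3.15/√12.29) = 1 − Φ(0.8985). So
  P(M_{12.29} ≥ 3.15) = 2(1 − Φ(0.8985)) ≈ 0.3689.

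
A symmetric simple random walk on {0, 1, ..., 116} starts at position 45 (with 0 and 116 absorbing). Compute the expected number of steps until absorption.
E[τ | X_0 = 45] = 3195

Let v_k = E[τ | X_0 = k]. Boundary: v_0 = v_116 = 0. Recurrence: v_k = 1 + (v_{k-1} + v_{k+1})/2 for 1 ≤ k ≤ 115. The particular solution to v_k − (v_{k-1} + v_{k+1})/2 = 1 is v_k = −k^2. Adding homogeneous solution A + B k and matching boundaries gives v_k = k (116 − k). Substituting k = 45: v_45 = 45 · 71 = 3195.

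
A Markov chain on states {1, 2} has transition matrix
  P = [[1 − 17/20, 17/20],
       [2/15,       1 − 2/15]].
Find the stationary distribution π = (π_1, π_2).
π_1 = 8/59, π_2 = 51/59

Solve πP = π with π_1 + π_2 = 1. From πP = π: π_1 · (1 − 17/20) + π_2 · 2/15 = π_1 ⇒ π_2 · 2/15 = π_1 · 17/20 ⇒ π_2/π_1 = (17/20)/(2/15) = 51/8. Together with π_1 + π_2 = 1:
  π_1 = (2/15)/(17/20 + 2/15) = (2/15)/(59/60) = 8/59,
  π_2 = (17/20)/(17/20 + 2/15) = (17/20)/(59/60) = 51/59.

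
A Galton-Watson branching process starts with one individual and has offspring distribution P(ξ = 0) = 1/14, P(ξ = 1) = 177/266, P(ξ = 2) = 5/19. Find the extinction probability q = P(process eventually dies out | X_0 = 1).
q = 19/70

The pgf is f(s) = 1/14 + 177/266·s + 5/19·s². The extinction probability q is the smallest fixed point of f in [0, 1]. Setting s = f(s):
  5/19·s² + (177/266 − 1)·s + 1/14 = 0
  5/19·s² − (1/14 + 5/19)·s + 1/14 = 0
which factors as (s − 1)·(5/19·s − 1/14) = 0, giving roots s = 1 and s = (1/14)/(5/19) = 19/70.
Mean offspring μ = 177/266 + 2·5/19 = 317/266 > 1 (supercritical), so q < 1. The extinction probability is the smaller root: q = (1/14)/(5/19) = 19/70.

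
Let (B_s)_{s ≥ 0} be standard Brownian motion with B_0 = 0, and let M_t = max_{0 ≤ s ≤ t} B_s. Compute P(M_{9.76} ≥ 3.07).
P(M_{9.76} ≥ 3.07) = 2·P(B_{9.76} ≥ 3.07) = 2(1 − Φ(3.07/√9.76)) ≈ 0.3258

By the reflection principle for Brownian motion, P(M_t ≥ a) = 2 · P(B_t ≥ a) for a ≥ 0. Since B_t ~ N(0, t), P(B_t ≥ 3.07) = 1 − Φ(3.07/√t) = 1 − Φ(3.07/√9.76) = 1 − Φ(0.9827). So
  P(M_{9.76} ≥ 3.07) = 2(1 − Φ(0.9827)) ≈ 0.3258.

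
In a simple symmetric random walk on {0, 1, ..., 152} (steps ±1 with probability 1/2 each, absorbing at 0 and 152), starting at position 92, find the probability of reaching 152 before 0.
P(hit 152 before 0) = 92/152 = 23/38

Let u_k = P(hit 152 before 0 | start at k). Then u_0 = 0, u_152 = 1, and u_k = u_{k-1}/2 + u_{k+1}/2 for 1 ≤ k ≤ 151. This harmonic recurrence is solved by u_k = k/152, giving u_92 = 92/152 = 23/38.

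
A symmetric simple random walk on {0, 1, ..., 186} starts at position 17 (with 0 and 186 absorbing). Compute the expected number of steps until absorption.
E[τ | X_0 = 17] = 2873

Let v_k = E[τ | X_0 = k]. Boundary: v_0 = v_186 = 0. Recurrence: v_k = 1 + (v_{k-1} + v_{k+1})/2 for 1 ≤ k ≤ 185. The particular solution to v_k − (v_{k-1} + v_{k+1})/2 = 1 is v_k = −k^2. Adding homogeneous solution A + B k and matching boundaries gives v_k = k (186 − k). Substituting k = 17: v_17 = 17 · 169 = 2873.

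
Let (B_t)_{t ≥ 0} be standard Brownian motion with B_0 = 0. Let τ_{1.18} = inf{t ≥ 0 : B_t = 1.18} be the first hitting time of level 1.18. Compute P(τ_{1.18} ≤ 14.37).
P(τ_{1.18} ≤ 14.37) = 2(1 − Φ(1.18/√14.37)) = 2(1 − Φ(0.3113)) ≈ 0.7556

By the reflection principle for standard BM, P(τ_b ≤ t) = 2 · P(B_t ≥ b). Since B_t ~ N(0, t), P(B_t ≥ 1.18) = 1 − Φ(1.18/√t) = 1 − Φ(1.18/√14.37) = 1 − Φ(0.3113) ≈ 0.37779. Doubling: P(τ_{1.18} ≤ 14.37) ≈ 2 · 0.37779 = 0.75558 ≈ 0.7556.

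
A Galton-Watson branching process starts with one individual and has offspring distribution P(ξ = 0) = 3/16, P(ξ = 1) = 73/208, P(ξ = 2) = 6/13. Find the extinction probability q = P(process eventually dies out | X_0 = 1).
q = 13/32

The pgf is f(s) = 3/16 + 73/208·s + 6/13·s². The extinction probability q is the smallest fixed point of f in [0, 1]. Setting s = f(s):
  6/13·s² + (73/208 − 1)·s + 3/16 = 0
  6/13·s² − (3/16 + 6/13)·s + 3/16 = 0
which factors as (s − 1)·(6/13·s − 3/16) = 0, giving roots s = 1 and s = (3/16)/(6/13) = 13/32.
Mean offspring μ = 73/208 + 2·6/13 = 265/208 > 1 (supercritical), so q < 1. The extinction probability is the smaller root: q = (3/16)/(6/13) = 13/32.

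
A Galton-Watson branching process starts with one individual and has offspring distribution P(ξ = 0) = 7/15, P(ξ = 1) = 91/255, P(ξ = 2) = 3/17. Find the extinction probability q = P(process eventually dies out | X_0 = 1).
q = 1

Mean offspring μ = 0·7/15 + 1·91/255 + 2·3/17 = 181/255 ≤ 1. For μ ≤ 1 with offspring not concentrated at 1, the Galton-Watson process goes extinct almost surely, so q = 1.
(Algebraic check: The pgf is f(s) = 7/15 + 91/255·s + 3/17·s². The extinction probability q is the smallest fixed point of f in [0, 1]. Setting s = f(s):
  3/17·s² + (91/255 − 1)·s + 7/15 = 0
  3/17·s² − (7/15 + 3/17)·s + 7/15 = 0
which factors as (s − 1)·(3/17·s − 7/15) = 0, giving roots s = 1 and s = (7/15)/(3/17) = 119/45. Since 119/45 ≥ 1, the smallest root in [0, 1] is s = 1.)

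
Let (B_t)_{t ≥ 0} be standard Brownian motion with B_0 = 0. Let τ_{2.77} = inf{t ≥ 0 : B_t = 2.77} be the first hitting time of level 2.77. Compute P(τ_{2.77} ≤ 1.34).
P(τ_{2.77} ≤ 1.34) = 2(1 − Φ(2.77/√1.34)) = 2(1 − Φ(2.3929)) ≈ 0.0167

By the reflection principle for standard BM, P(τ_b ≤ t) = 2 · P(B_t ≥ b). Since B_t ~ N(0, t), P(B_t ≥ 2.77) = 1 − Φ(2.77/√t) = 1 − Φ(2.77/√1.34) = 1 − Φ(2.3929) ≈ 0.00836. Doubling: P(τ_{2.77} ≤ 1.34) ≈ 2 · 0.00836 = 0.01672 ≈ 0.0167.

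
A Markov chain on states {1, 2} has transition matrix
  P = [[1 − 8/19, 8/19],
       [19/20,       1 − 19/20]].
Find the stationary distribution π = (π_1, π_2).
π_1 = 361/521, π_2 = 160/521

Solve πP = π with π_1 + π_2 = 1. From πP = π: π_1 · (1 − 8/19) + π_2 · 19/20 = π_1 ⇒ π_2 · 19/20 = π_1 · 8/19 ⇒ π_2/π_1 = (8/19)/(19/20) = 160/361. Together with π_1 + π_2 = 1:
  π_1 = (19/20)/(8/19 + 19/20) = (19/20)/(521/380) = 361/521,
  π_2 = (8/19)/(8/19 + 19/20) = (8/19)/(521/380) = 160/521.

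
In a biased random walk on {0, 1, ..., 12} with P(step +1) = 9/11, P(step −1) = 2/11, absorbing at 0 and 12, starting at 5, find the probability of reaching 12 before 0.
P(hit 12 before 0) = (1 − (2/9)^5) / (1 − (2/9)^12) = 40325211639/40347076055

Let u_k denote P(reach 12 before 0 | start at k). Boundary: u_0 = 0, u_12 = 1. Recurrence: u_k = 9/11·u_{k+1} + 2/11·u_{k-1} for 1 ≤ k ≤ 11. Try u_k = A + B·r^k with r = q/p = (2/11)/(9/11) = 2/9. Substitution satisfies the recurrence; boundary conditions give:
  u_k = (1 − r^k) / (1 − r^N) = (1 − (2/9)^5) / (1 − (2/9)^12) = 40325211639/40347076055.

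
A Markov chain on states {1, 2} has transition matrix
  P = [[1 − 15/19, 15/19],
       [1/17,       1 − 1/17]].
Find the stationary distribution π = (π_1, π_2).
π_1 = 19/274, π_2 = 255/274

Solve πP = π with π_1 + π_2 = 1. From πP = π: π_1 · (1 − 15/19) + π_2 · 1/17 = π_1 ⇒ π_2 · 1/17 = π_1 · 15/19 ⇒ π_2/π_1 = (15/19)/(1/17) = 255/19. Together with π_1 + π_2 = 1:
  π_1 = (1/17)/(15/19 + 1/17) = (1/17)/(274/323) = 19/274,
  π_2 = (15/19)/(15/19 + 1/17) = (15/19)/(274/323) = 255/274.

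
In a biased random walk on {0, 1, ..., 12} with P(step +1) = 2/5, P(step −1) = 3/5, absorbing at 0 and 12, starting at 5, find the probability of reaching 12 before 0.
P(hit 12 before 0) = (1 − (3/2)^5) / (1 − (3/2)^12) = 27008/527345

Let u_k denote P(reach 12 before 0 | start at k). Boundary: u_0 = 0, u_12 = 1. Recurrence: u_k = 2/5·u_{k+1} + 3/5·u_{k-1} for 1 ≤ k ≤ 11. Try u_k = A + B·r^k with r = q/p = (3/5)/(2/5) = 3/2. Substitution satisfies the recurrence; boundary conditions give:
  u_k = (1 − r^k) / (1 − r^N) = (1 − (3/2)^5) / (1 − (3/2)^12) = 27008/527345.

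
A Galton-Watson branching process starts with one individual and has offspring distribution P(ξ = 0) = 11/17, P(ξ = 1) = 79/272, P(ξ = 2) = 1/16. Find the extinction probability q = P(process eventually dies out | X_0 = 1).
q = 1

Mean offspring μ = 0·11/17 + 1·79/272 + 2·1/16 = 113/272 ≤ 1. For μ ≤ 1 with offspring not concentrated at 1, the Galton-Watson process goes extinct almost surely, so q = 1.
(Algebraic check: The pgf is f(s) = 11/17 + 79/272·s + 1/16·s². The extinction probability q is the smallest fixed point of f in [0, 1]. Setting s = f(s):
  1/16·s² + (79/272 − 1)·s + 11/17 = 0
  1/16·s² − (11/17 + 1/16)·s + 11/17 = 0
which factors as (s − 1)·(1/16·s − 11/17) = 0, giving roots s = 1 and s = (11/17)/(1/16) = 176/17. Since 176/17 ≥ 1, the smallest root in [0, 1] is s = 1.)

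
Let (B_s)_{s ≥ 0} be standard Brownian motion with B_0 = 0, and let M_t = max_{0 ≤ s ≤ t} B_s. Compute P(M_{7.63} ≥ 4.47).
P(M_{7.63} ≥ 4.47) = 2·P(B_{7.63} ≥ 4.47) = 2(1 − Φ(4.47/√7.63)) ≈ 0.1056

By the reflection principle for Brownian motion, P(M_t ≥ a) = 2 · P(B_t ≥ a) for a ≥ 0. Since B_t ~ N(0, t), P(B_t ≥ 4.47) = 1 − Φ(4.47/√t) = 1 − Φ(4.47/√7.63) = 1 − Φ(1.6182). So
  P(M_{7.63} ≥ 4.47) = 2(1 − Φ(1.6182)) ≈ 0.1056.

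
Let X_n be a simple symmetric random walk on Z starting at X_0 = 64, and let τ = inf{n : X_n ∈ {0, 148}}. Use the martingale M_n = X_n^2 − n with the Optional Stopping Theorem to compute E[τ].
E[τ] = 5376

M_n = X_n^2 − n is a martingale (since E[X_{n+1}^2 | F_n] = X_n^2 + 1). By OST (τ has finite mean in a bounded region), E[M_τ] = E[M_0] = X_0^2 − 0 = 64^2 = 4096. Also E[M_τ] = E[X_τ^2] − E[τ]. The walk exits at 0 or 148, with P(hit 148 first) = 64/148, so E[X_τ^2] = 148^2 · 64/148 + 0 = 9472. Thus E[τ] = E[X_τ^2] − E[M_τ] = 9472 − 4096 = 5376 = 64(148 − 64) = 5376.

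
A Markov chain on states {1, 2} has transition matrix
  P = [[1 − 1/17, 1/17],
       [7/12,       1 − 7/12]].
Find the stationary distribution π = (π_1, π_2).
π_1 = 119/131, π_2 = 12/131

Solve πP = π with π_1 + π_2 = 1. From πP = π: π_1 · (1 − 1/17) + π_2 · 7/12 = π_1 ⇒ π_2 · 7/12 = π_1 · 1/17 ⇒ π_2/π_1 = (1/17)/(7/12) = 12/119. Together with π_1 + π_2 = 1:
  π_1 = (7/12)/(1/17 + 7/12) = (7/12)/(131/204) = 119/131,
  π_2 = (1/17)/(1/17 + 7/12) = (1/17)/(131/204) = 12/131.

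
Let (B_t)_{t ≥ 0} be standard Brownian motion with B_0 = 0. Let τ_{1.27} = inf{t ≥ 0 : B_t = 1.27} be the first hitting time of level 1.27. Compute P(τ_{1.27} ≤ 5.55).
P(τ_{1.27} ≤ 5.55) = 2(1 − Φ(1.27/√5.55)) = 2(1 − Φ(0.5391)) ≈ 0.5898

By the reflection principle for standard BM, P(τ_b ≤ t) = 2 · P(B_t ≥ b). Since B_t ~ N(0, t), P(B_t ≥ 1.27) = 1 − Φ(1.27/√t) = 1 − Φ(1.27/√5.55) = 1 − Φ(0.5391) ≈ 0.29491. Doubling: P(τ_{1.27} ≤ 5.55) ≈ 2 · 0.29491 = 0.58982 ≈ 0.5898.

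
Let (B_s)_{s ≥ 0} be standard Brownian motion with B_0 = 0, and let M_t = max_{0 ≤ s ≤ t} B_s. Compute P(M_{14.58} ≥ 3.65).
P(M_{14.58} ≥ 3.65) = 2·P(B_{14.58} ≥ 3.65) = 2(1 − Φ(3.65/√14.58)) ≈ 0.3391

By the reflection principle for Brownian motion, P(M_t ≥ a) = 2 · P(B_t ≥ a) for a ≥ 0. Since B_t ~ N(0, t), P(B_t ≥ 3.65) = 1 − Φ(3.65/√t) = 1 − Φ(3.65/√14.58) = 1 − Φ(0.9559). So
  P(M_{14.58} ≥ 3.65) = 2(1 − Φ(0.9559)) ≈ 0.3391.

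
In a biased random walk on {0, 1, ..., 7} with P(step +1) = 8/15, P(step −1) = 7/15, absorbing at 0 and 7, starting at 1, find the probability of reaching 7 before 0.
P(hit 7 before 0) = (1 − (7/8)^1) / (1 − (7/8)^7) = 262144/1273609

Let u_k denote P(reach 7 before 0 | start at k). Boundary: u_0 = 0, u_7 = 1. Recurrence: u_k = 8/15·u_{k+1} + 7/15·u_{k-1} for 1 ≤ k ≤ 6. Try u_k = A + B·r^k with r = q/p = (7/15)/(8/15) = 7/8. Substitution satisfies the recurrence; boundary conditions give:
  u_k = (1 − r^k) / (1 − r^N) = (1 − (7/8)^1) / (1 − (7/8)^7) = 262144/1273609.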